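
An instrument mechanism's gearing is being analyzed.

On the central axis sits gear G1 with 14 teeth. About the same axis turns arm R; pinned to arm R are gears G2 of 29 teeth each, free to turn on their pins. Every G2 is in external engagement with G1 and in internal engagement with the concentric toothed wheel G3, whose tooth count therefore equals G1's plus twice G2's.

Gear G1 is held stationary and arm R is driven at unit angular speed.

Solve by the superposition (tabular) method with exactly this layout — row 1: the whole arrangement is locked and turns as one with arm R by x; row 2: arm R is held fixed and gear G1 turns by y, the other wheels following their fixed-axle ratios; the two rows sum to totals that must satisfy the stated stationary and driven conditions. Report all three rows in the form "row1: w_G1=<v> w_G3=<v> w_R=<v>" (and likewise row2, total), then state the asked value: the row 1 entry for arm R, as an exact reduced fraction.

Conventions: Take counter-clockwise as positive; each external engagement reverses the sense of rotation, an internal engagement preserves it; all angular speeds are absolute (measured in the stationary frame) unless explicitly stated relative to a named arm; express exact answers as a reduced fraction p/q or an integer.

row1: w_G1=1 w_G3=1 w_R=1
row2: w_G1=-1 w_G3=7/36 w_R=0
total: w_G1=0 w_G3=43/36 w_R=1
asked value: 1

class = planetary set [G3 = 14+2·29 = 72; Willis about the carrier]
row 1: whole set turns with the arm by x
row 2 — arm fixed, fixed-axis ratios: sun y, ring −(14/72)·y, arm 0
boundary: total ω_sun = x + y = 0 and total ω_arm = x = 1  ⇒  y = -1, x = 1
row 2 ring = −(14/72)·(-1) = 7/36
totals (row 1 + row 2): sun 1 + (-1) = 0, ring 1 + 7/36 = 43/36, arm 1 + 0 = 1
asked cell (row1, arm) = 1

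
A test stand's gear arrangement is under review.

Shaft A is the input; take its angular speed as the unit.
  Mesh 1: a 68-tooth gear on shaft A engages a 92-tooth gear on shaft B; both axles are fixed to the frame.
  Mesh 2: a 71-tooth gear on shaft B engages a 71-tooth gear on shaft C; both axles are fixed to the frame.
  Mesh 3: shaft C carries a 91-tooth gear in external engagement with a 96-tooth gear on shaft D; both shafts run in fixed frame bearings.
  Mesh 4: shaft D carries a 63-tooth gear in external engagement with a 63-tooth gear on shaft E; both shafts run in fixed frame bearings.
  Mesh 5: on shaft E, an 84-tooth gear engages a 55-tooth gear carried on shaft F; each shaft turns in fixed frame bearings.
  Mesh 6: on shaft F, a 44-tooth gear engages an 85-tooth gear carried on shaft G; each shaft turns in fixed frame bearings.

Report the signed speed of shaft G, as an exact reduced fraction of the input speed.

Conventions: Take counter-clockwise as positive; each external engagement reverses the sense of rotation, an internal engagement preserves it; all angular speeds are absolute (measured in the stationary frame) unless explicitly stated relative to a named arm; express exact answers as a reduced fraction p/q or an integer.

6-mesh fixed-axis compound train (all bearings frame-fixed)
mesh 1 [68T→92T]: |ω|/ω_in = 1×68/92 = 17/23, sense flips to −
mesh 2 [71T→71T]: |ω|/ω_in = (17/23)×71/71 = 17/23, sense flips to +
mesh 3 [91T→96T]: |ω|/ω_in = (17/23)×91/96 = 1547/2208, sense flips to −
mesh 4 [63T→63T]: |ω|/ω_in = (1547/2208)×63/63 = 1547/2208, sense flips to +
mesh 5 [84T→55T]: |ω|/ω_in = (1547/2208)×84/55 = 10829/10120, sense flips to −
mesh 6 [44T→85T]: |ω|/ω_in = (10829/10120)×44/85 = 637/1150, sense flips to +
signed output speed (× input speed) = 637/1150

637/1150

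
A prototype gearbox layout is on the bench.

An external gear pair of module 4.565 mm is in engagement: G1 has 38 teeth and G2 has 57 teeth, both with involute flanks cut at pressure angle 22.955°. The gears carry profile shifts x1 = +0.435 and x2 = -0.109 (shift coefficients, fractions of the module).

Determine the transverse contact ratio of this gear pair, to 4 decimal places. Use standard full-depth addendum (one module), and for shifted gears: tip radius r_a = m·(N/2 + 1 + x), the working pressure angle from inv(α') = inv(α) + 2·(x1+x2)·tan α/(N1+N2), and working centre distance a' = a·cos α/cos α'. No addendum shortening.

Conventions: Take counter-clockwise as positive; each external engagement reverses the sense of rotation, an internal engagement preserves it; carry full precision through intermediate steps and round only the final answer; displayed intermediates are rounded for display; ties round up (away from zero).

1.5423

single-mesh involute tooth geometry (38T engaging 57T at module 4.565)
base radii: r_b1 = 79.866581, r_b2 = 119.799872
tip radii: r_a1 = 93.285775, r_a2 = 134.169915
inv(α') = inv(22.955°) + 2·(+0.435-0.109)·tan α/(38+57) = 0.02581476  ⇒  α' = 23.84426°
a' = a·cos α / cos α' = 216.8375·cos 22.955°/cos 23.84426° = 218.298757
action lengths: √(r_a1²−r_b1²) = 48.203372, √(r_a2²−r_b2²) = 60.411562
base pitch p_b = π·m·cos α = 13.205698
CR = (48.203372 + 60.411562 − 218.298757·sin 23.84426°)/13.205698 = 1.542307
contact ratio ≈ 1.5423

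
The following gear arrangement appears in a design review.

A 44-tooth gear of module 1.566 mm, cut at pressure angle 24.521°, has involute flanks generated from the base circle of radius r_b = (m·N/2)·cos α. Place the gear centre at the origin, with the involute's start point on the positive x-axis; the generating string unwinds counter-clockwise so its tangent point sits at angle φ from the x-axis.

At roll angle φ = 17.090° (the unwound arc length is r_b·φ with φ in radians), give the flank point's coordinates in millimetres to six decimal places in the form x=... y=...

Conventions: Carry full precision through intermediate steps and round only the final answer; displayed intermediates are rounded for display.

single-mesh involute tooth geometry (44T wheel at module 1.566)
pitch radius r_p = m·N/2 = 1.566·44/2 = 34.452000
base radius r_b = r_p·cos α = 34.452000·cos 24.521° = 31.344747
roll angle φ = 17.090° = 0.29827677 rad
x = r_b·(cos φ + φ·sin φ) = 32.708242
y = r_b·(sin φ − φ·cos φ) = 0.274810

x=32.708242 y=0.274810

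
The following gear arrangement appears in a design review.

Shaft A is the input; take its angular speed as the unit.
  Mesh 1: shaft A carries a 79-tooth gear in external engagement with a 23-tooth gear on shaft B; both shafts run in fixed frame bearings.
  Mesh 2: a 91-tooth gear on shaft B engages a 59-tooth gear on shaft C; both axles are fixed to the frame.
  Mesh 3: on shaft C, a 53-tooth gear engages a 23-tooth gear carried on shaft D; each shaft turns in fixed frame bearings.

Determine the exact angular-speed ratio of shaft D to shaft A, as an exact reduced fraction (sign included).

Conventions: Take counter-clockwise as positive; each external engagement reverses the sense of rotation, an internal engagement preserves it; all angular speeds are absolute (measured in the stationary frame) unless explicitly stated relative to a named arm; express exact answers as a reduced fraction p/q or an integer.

class = fixed-axis compound train [3 meshes; 3 ratios multiply, 3 sense flips]
mesh 1 [79T→23T]: running ratio 79/23, sense −
mesh 2 [91T→59T]: running ratio 7189/1357, sense +
mesh 3 [53T→23T]: running ratio 381017/31211, sense −
ω_out/ω_in = -381017/31211

-381017/31211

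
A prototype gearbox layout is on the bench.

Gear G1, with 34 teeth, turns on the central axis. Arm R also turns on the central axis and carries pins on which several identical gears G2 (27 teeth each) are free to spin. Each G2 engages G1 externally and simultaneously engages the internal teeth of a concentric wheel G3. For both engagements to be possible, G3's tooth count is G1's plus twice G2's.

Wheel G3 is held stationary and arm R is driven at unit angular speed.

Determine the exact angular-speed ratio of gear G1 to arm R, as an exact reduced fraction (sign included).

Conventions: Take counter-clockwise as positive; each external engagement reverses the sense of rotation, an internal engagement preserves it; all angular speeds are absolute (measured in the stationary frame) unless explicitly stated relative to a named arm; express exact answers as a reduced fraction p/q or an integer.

61/17

topology: planetary set — G1 34T / G2 27T / G3 88T, arm = carrier (Willis)
ring teeth: 34 + 2·27 = 88
34(ω_sun−ω_arm) = −88(ω_ring−ω_arm),  ω_ring = 0, ω_arm = 1
ω_sun = 1 − (88/34)(0−1) = 61/17
ω_out/ω_in = 61/17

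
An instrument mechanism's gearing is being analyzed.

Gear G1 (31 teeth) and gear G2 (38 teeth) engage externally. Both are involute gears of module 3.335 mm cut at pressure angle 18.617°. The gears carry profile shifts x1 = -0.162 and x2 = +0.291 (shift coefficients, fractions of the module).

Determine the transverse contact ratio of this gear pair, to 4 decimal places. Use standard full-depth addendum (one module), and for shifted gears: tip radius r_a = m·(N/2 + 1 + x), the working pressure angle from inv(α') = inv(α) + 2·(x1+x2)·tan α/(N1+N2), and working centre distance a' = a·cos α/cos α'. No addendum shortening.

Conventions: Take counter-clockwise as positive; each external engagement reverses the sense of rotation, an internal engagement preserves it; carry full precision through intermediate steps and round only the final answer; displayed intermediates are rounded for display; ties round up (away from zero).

topology: single-mesh involute geometry — m = 3.335, 31T/38T pair
base radii: r_b1 = 48.987624, r_b2 = 60.049346
tip radii: r_a1 = 54.487230, r_a2 = 67.670485
inv(α') = inv(18.617°) + 2·(-0.162+0.291)·tan α/(31+38) = 0.01319917  ⇒  α' = 19.23091°
a' = a·cos α / cos α' = 115.0575·cos 18.617°/cos 19.23091° = 115.480946
action lengths: √(r_a1²−r_b1²) = 23.855207, √(r_a2²−r_b2²) = 31.198888
base pitch p_b = π·m·cos α = 9.928978
CR = (23.855207 + 31.198888 − 115.480946·sin 19.23091°)/9.928978 = 1.713915
contact ratio ≈ 1.7139

1.7139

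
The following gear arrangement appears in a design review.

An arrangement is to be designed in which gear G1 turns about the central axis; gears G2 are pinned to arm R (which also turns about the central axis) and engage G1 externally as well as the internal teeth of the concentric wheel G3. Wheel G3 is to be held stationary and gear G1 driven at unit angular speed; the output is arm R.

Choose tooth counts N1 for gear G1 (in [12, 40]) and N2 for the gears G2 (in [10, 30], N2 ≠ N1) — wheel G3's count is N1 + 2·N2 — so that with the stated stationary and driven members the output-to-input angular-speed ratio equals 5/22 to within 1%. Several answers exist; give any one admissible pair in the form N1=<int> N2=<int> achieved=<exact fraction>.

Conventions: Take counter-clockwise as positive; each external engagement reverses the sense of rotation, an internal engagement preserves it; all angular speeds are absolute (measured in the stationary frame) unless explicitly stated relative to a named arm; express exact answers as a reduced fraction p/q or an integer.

N1=15 N2=18 achieved=5/22

design class (target 5/22): planetary set
Willis with ω_ring = 0: ω_arm/ω_sun = N1/(N1+N3); set equal to 5/22  ⇒  N3/N1 = 1/(5/22) − 1 = 17/5
N3 = N1 + 2·N2  ⇒  N2/N1 = (N3/N1 − 1)/2 = (17/5 − 1)/2 = 6/5
smallest multiple with N1 ≥ 12 and N2 ≥ 10: k = 3  ⇒  N1 = 3·5 = 15, N2 = 3·6 = 18 (N1 ≤ 40, N2 ≤ 30, N2 ≠ N1 ✓), N3 = 15 + 2·18 = 51
check: N1/(N1+N3) with N1 = 15, N3 = 51 gives 5/22; |achieved − target| = 0 ≤ 1/440 ✓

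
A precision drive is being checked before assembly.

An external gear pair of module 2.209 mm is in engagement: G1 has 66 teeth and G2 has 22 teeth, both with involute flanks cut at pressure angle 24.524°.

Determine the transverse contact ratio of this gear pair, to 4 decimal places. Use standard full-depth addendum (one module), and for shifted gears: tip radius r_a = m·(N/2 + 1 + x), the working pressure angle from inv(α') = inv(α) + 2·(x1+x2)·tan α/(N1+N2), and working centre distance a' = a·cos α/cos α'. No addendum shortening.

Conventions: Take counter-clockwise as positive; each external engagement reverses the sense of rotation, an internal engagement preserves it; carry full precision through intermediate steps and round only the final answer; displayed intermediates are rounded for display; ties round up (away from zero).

1.5098

recognized (one external pair, fixed centres): single-mesh tooth geometry, m = 2.209, N1 = 66, N2 = 22
base radii: r_b1 = 66.320778, r_b2 = 22.106926
tip radii: r_a1 = 75.106000, r_a2 = 26.508000
no profile shift: α' = α, a' = a
action lengths: √(r_a1²−r_b1²) = 35.248626, √(r_a2²−r_b2²) = 14.627299
base pitch p_b = π·m·cos α = 6.313723
CR = (35.248626 + 14.627299 − 97.196000·sin 24.52400°)/6.313723 = 1.509784
contact ratio ≈ 1.5098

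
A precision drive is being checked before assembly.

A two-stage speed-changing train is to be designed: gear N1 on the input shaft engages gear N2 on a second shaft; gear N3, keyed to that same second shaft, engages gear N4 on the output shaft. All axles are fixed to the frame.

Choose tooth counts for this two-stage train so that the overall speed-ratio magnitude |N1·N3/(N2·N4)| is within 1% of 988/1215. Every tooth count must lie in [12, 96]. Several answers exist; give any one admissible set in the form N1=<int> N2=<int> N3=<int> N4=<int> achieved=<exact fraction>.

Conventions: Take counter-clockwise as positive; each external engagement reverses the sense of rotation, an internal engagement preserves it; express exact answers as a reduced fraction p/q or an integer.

design class (target 988/1215): fixed-axis compound train
target = 988/1215 in lowest terms: an exact hit needs N1·N3 = k·988 and N2·N4 = k·1215 for one integer k, every count in [12, 96]; additionally prefer no 1:1 stage (N1 ≠ N2, N3 ≠ N4)
k = 1: N1·N3 = 988 = 13·76, N2·N4 = 1215 = 15·81
achieved = 13·76/(15·81) = 988/1215; |achieved − target| = 0 ≤ 247/30375 ✓

N1=13 N2=15 N3=76 N4=81 achieved=988/1215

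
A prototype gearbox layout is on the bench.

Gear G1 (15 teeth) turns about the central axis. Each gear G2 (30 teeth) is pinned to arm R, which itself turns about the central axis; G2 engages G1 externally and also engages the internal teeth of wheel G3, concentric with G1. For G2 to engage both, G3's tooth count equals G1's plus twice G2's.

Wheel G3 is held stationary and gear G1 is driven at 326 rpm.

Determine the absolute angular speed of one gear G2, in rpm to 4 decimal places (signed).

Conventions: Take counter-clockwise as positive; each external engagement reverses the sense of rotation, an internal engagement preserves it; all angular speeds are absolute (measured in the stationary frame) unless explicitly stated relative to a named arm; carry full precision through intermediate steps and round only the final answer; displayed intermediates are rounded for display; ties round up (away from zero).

-81.5000 rpm

recognized (axles ride arm R): planetary set, 15/30/75 teeth
normalise by the input: solve with ω_sun = 1, then scale by 326 rpm
ring teeth: 15 + 2·30 = 75
15(ω_sun−ω_arm) = −75(ω_ring−ω_arm),  ω_ring = 0, ω_sun = 1
15(1−ω_arm) = −75(0−ω_arm)  ⇒  90·ω_arm = 15  ⇒  ω_arm = 1/6
sun–planet mesh: 15·(1−1/6) = −30·(ω_p−ω_arm)  ⇒  ω_p−ω_arm = -5/12
ω_p = 1/6 − 5/12 = -1/4
scale: ω_p = -1/4 × 326 rpm = -81.5000 rpm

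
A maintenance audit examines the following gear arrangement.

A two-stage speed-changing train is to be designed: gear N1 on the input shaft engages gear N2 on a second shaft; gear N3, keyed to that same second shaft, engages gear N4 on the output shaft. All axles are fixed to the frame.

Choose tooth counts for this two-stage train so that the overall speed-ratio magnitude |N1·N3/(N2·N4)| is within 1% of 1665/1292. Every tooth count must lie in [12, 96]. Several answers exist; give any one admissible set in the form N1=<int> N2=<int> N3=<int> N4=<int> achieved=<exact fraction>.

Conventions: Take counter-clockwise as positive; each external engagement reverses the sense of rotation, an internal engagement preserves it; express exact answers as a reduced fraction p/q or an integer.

topology: fixed-axis compound train — 2 stages, target 1665/1292
target = 1665/1292 in lowest terms: an exact hit needs N1·N3 = k·1665 and N2·N4 = k·1292 for one integer k, every count in [12, 96]; additionally prefer no 1:1 stage (N1 ≠ N2, N3 ≠ N4)
k = 1: N1·N3 = 1665 = 37·45, N2·N4 = 1292 = 17·76
achieved = 37·45/(17·76) = 1665/1292; |achieved − target| = 0 ≤ 333/25840 ✓

N1=37 N2=17 N3=45 N4=76 achieved=1665/1292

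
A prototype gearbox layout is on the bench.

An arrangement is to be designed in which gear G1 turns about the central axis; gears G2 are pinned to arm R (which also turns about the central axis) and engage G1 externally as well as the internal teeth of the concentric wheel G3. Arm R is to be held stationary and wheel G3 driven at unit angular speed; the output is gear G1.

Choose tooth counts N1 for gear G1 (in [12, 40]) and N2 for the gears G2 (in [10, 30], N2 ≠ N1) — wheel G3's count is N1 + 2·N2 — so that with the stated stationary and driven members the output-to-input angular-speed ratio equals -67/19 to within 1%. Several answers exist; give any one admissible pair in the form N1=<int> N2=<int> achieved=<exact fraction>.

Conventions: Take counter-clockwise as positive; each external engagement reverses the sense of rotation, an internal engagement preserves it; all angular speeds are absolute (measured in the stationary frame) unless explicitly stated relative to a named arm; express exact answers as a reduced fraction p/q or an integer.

N1=19 N2=24 achieved=-67/19

planetary set to be sized for -67/19 (Willis relation)
Willis with ω_arm = 0: ω_sun/ω_ring = −N3/N1; set equal to -67/19  ⇒  N3/N1 = −(-67/19) = 67/19
N3 = N1 + 2·N2  ⇒  N2/N1 = (N3/N1 − 1)/2 = (67/19 − 1)/2 = 24/19
smallest multiple with N1 ≥ 12 and N2 ≥ 10: k = 1  ⇒  N1 = 1·19 = 19, N2 = 1·24 = 24 (N1 ≤ 40, N2 ≤ 30, N2 ≠ N1 ✓), N3 = 19 + 2·24 = 67
check: −N3/N1 with N1 = 19, N3 = 67 gives -67/19; |achieved − target| = 0 ≤ 67/1900 ✓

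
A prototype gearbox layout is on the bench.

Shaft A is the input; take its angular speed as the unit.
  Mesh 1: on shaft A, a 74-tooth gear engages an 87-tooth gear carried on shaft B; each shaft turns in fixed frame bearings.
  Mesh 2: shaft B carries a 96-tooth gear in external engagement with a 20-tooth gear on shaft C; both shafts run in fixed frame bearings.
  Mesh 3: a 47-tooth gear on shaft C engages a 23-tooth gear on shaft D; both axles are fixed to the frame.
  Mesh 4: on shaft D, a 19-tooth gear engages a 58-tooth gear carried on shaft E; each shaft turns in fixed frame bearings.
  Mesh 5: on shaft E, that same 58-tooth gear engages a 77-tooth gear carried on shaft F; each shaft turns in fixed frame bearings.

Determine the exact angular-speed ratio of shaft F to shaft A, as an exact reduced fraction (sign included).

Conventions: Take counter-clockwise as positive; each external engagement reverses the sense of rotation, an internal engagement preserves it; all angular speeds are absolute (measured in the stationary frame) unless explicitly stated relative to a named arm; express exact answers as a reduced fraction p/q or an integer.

class = fixed-axis compound train [5 meshes; 5 ratios multiply, 5 sense flips]
mesh 1 [74T→87T]: running ratio 74/87, sense −
mesh 2 [96T→20T]: running ratio 592/145, sense +
mesh 3 [47T→23T]: running ratio 27824/3335, sense −
mesh 4 [19T→58T]: running ratio 264328/96715, sense +
mesh 5 [58T→77T]: running ratio 528656/256795, sense −
ω_out/ω_in = -528656/256795

-528656/256795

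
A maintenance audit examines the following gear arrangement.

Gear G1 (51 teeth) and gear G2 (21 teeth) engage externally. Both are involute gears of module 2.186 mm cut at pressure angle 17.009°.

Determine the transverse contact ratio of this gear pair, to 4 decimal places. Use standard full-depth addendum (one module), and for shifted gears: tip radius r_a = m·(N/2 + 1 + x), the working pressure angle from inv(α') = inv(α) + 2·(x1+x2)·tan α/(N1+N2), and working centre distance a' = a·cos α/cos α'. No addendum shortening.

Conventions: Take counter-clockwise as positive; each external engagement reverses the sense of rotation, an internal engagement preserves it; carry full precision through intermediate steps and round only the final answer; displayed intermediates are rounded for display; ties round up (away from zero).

recognized (one external pair, fixed centres): single-mesh tooth geometry, m = 2.186, N1 = 51, N2 = 21
base radii: r_b1 = 53.304735, r_b2 = 21.949009
tip radii: r_a1 = 57.929000, r_a2 = 25.139000
no profile shift: α' = α, a' = a
action lengths: √(r_a1²−r_b1²) = 22.679820, √(r_a2²−r_b2²) = 12.256033
base pitch p_b = π·m·cos α = 6.567128
CR = (22.679820 + 12.256033 − 78.696000·sin 17.00900°)/6.567128 = 1.814423
contact ratio ≈ 1.8144

1.8144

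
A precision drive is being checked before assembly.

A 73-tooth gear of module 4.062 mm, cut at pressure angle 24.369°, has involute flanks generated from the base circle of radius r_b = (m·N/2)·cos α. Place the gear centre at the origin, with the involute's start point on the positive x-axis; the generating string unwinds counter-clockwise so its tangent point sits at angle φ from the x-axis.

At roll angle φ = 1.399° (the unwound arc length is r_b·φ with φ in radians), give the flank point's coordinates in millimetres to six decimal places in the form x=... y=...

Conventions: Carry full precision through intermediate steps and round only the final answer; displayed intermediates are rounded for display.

x=135.094064 y=0.000655

single-mesh involute tooth geometry (73T wheel at module 4.062)
pitch radius r_p = m·N/2 = 4.062·73/2 = 148.263000
base radius r_b = r_p·cos α = 148.263000·cos 24.369° = 135.053810
roll angle φ = 1.399° = 0.02441716 rad
x = r_b·(cos φ + φ·sin φ) = 135.094064
y = r_b·(sin φ − φ·cos φ) = 0.000655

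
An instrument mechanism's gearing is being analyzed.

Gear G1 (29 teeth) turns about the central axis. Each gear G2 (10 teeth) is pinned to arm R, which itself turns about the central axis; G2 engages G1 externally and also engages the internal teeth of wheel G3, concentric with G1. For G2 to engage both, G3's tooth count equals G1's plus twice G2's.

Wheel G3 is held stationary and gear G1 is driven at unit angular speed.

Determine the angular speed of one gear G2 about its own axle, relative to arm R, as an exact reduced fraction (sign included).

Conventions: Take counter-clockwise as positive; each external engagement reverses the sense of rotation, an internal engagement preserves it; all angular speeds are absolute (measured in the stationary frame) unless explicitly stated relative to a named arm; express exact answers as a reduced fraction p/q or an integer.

-1421/780

class = planetary set [G3 = 29+2·10 = 49; Willis about the carrier]
ring teeth: 29 + 2·10 = 49
29(ω_sun−ω_arm) = −49(ω_ring−ω_arm),  ω_ring = 0, ω_sun = 1
29(1−ω_arm) = −49(0−ω_arm)  ⇒  78·ω_arm = 29  ⇒  ω_arm = 29/78
sun–planet mesh: 29·(1−29/78) = −10·(ω_p−ω_arm)  ⇒  ω_p−ω_arm = -1421/780
exact speed ratio = -1421/780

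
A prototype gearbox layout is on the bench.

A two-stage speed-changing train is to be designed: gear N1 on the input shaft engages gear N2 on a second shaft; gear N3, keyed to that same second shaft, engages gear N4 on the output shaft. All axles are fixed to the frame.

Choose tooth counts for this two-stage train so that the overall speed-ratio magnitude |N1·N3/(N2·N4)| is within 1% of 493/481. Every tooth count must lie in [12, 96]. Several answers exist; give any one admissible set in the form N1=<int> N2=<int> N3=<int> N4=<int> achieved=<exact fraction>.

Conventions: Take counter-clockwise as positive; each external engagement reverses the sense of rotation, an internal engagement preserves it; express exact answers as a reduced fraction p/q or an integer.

N1=17 N2=13 N3=29 N4=37 achieved=493/481

topology: fixed-axis compound train — 2 stages, target 493/481
target = 493/481 in lowest terms: an exact hit needs N1·N3 = k·493 and N2·N4 = k·481 for one integer k, every count in [12, 96]; additionally prefer no 1:1 stage (N1 ≠ N2, N3 ≠ N4)
k = 1: N1·N3 = 493 = 17·29, N2·N4 = 481 = 13·37
achieved = 17·29/(13·37) = 493/481; |achieved − target| = 0 ≤ 493/48100 ✓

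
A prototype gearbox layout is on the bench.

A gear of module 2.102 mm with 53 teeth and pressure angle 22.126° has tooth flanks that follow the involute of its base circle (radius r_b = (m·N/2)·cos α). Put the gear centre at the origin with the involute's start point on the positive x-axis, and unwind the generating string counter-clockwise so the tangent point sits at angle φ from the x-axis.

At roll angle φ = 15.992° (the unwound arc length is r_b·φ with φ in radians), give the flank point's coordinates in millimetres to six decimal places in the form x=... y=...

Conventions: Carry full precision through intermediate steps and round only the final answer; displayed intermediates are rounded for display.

class = single-mesh tooth geometry [base-circle involute, m = 2.102, 53T]
pitch radius r_p = m·N/2 = 2.102·53/2 = 55.703000
base radius r_b = r_p·cos α = 55.703000·cos 22.126° = 51.600909
roll angle φ = 15.992° = 0.27911305 rad
x = r_b·(cos φ + φ·sin φ) = 53.571893
y = r_b·(sin φ − φ·cos φ) = 0.371099

x=53.571893 y=0.371099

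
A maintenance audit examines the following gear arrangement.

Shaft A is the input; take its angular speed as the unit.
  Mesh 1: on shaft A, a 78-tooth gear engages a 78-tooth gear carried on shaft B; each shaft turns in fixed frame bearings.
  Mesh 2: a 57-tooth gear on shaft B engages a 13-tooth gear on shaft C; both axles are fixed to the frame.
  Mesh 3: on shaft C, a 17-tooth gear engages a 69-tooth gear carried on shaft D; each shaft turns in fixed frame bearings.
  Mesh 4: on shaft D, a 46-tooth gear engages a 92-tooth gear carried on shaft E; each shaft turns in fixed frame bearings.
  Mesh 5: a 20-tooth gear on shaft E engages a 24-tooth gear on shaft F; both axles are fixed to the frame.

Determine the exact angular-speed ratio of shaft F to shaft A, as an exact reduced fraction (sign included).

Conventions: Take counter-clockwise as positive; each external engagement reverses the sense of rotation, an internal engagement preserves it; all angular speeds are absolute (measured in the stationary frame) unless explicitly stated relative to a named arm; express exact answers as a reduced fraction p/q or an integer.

-1615/3588

class = fixed-axis compound train [5 meshes; 5 ratios multiply, 5 sense flips]
mesh 1 [78T→78T]: running ratio 1, sense −
mesh 2 [57T→13T]: running ratio 57/13, sense +
mesh 3 [17T→69T]: running ratio 323/299, sense −
mesh 4 [46T→92T]: running ratio 323/598, sense +
mesh 5 [20T→24T]: running ratio 1615/3588, sense −
ω_out/ω_in = -1615/3588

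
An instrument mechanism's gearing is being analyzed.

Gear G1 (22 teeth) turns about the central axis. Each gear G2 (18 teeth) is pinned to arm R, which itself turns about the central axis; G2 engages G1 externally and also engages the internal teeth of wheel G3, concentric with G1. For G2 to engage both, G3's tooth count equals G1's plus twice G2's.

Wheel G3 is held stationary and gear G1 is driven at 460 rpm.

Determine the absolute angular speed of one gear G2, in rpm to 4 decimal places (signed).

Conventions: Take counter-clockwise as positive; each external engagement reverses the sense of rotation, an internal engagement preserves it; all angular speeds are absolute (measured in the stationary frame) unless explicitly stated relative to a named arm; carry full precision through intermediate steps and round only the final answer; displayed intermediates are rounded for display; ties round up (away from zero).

-281.1111 rpm

planetary set (22T centre, 18T on arm, 58T internal) — Willis relation
normalise by the input: solve with ω_sun = 1, then scale by 460 rpm
ring teeth: 22 + 2·18 = 58
22(ω_sun−ω_arm) = −58(ω_ring−ω_arm),  ω_ring = 0, ω_sun = 1
22(1−ω_arm) = −58(0−ω_arm)  ⇒  80·ω_arm = 22  ⇒  ω_arm = 11/40
sun–planet mesh: 22·(1−11/40) = −18·(ω_p−ω_arm)  ⇒  ω_p−ω_arm = -319/360
ω_p = 11/40 − 319/360 = -11/18
scale: ω_p = -11/18 × 460 rpm = -281.1111 rpm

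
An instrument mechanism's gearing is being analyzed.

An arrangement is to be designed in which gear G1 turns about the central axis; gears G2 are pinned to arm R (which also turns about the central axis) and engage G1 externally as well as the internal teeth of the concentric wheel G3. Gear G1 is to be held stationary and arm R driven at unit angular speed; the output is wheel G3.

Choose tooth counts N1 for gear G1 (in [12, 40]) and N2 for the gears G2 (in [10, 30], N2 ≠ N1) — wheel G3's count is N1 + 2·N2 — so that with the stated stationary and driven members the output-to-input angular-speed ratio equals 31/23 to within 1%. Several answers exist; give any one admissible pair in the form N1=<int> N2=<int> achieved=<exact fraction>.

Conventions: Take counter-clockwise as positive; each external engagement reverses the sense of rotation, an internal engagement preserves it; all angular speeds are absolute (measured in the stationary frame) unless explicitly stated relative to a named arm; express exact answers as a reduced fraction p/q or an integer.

N1=16 N2=15 achieved=31/23

design class (target 31/23): planetary set
Willis with ω_sun = 0: ω_ring/ω_arm = (N1+N3)/N3; set equal to 31/23  ⇒  N3/N1 = 1/(31/23 − 1) = 23/8
N3 = N1 + 2·N2  ⇒  N2/N1 = (N3/N1 − 1)/2 = (23/8 − 1)/2 = 15/16
smallest multiple with N1 ≥ 12 and N2 ≥ 10: k = 1  ⇒  N1 = 1·16 = 16, N2 = 1·15 = 15 (N1 ≤ 40, N2 ≤ 30, N2 ≠ N1 ✓), N3 = 16 + 2·15 = 46
check: (N1+N3)/N3 with N1 = 16, N3 = 46 gives 31/23; |achieved − target| = 0 ≤ 31/2300 ✓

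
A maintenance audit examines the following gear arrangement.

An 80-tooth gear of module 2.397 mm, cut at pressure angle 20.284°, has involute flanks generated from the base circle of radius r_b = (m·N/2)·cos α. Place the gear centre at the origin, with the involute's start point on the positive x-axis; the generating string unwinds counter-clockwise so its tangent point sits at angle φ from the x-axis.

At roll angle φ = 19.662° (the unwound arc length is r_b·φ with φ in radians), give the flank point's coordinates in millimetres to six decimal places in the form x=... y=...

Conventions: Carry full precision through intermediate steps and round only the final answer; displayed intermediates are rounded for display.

x=95.074659 y=1.197278

topology: single-mesh involute geometry — m = 2.397, N = 80
pitch radius r_p = m·N/2 = 2.397·80/2 = 95.880000
base radius r_b = r_p·cos α = 95.880000·cos 20.284° = 89.934077
roll angle φ = 19.662° = 0.34316664 rad
x = r_b·(cos φ + φ·sin φ) = 95.074659
y = r_b·(sin φ − φ·cos φ) = 1.197278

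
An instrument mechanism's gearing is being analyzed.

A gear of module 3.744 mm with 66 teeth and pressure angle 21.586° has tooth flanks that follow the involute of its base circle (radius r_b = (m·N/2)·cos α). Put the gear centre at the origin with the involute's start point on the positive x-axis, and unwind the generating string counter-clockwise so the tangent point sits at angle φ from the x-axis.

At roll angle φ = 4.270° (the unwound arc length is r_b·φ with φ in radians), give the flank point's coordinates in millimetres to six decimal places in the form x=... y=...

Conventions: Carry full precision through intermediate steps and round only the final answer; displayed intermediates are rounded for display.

x=115.205456 y=0.015842

class = single-mesh tooth geometry [base-circle involute, m = 3.744, 66T]
pitch radius r_p = m·N/2 = 3.744·66/2 = 123.552000
base radius r_b = r_p·cos α = 123.552000·cos 21.586° = 114.886854
roll angle φ = 4.270° = 0.07452556 rad
x = r_b·(cos φ + φ·sin φ) = 115.205456
y = r_b·(sin φ − φ·cos φ) = 0.015842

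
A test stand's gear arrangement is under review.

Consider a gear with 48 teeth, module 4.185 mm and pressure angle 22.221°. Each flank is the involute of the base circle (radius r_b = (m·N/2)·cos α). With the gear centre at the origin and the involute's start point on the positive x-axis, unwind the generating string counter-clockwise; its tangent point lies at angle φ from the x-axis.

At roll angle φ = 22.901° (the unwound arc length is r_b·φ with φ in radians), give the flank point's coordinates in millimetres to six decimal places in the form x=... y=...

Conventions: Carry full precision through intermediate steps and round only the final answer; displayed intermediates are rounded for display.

class = single-mesh tooth geometry [base-circle involute, m = 4.185, 48T]
pitch radius r_p = m·N/2 = 4.185·48/2 = 100.440000
base radius r_b = r_p·cos α = 100.440000·cos 22.221° = 92.980526
roll angle φ = 22.901° = 0.39969785 rad
x = r_b·(cos φ + φ·sin φ) = 100.113717
y = r_b·(sin φ − φ·cos φ) = 1.947655

x=100.113717 y=1.947655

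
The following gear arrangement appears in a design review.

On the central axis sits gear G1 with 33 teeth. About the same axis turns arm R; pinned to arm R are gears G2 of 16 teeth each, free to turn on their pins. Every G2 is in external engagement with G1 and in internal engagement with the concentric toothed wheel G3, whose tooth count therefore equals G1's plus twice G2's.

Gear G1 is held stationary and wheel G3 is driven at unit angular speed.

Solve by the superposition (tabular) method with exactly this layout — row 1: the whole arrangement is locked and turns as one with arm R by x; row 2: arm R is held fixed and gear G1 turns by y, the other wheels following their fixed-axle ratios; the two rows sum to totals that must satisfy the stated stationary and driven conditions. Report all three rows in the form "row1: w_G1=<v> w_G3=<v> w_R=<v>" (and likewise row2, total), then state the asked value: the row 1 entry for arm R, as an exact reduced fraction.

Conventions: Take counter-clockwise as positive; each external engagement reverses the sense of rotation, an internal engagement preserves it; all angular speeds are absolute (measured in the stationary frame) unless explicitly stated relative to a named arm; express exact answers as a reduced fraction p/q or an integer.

recognized (axles ride arm R): planetary set, 33/16/65 teeth
row 1 (train locked, turned with arm): all members turn x
row 2 (arm held, sun turns y): ω_ring = −(33/65)·y, ω_arm = 0
boundary: total ω_sun = x + y = 0 and total ω_ring = x − (33/65)·y = 1  ⇒  y = -65/98, x = 65/98
row 2 ring = −(33/65)·(-65/98) = 33/98
totals (row 1 + row 2): sun 65/98 + (-65/98) = 0, ring 65/98 + 33/98 = 1, arm 65/98 + 0 = 65/98
asked cell (row1, arm) = 65/98

row1: w_G1=65/98 w_G3=65/98 w_R=65/98
row2: w_G1=-65/98 w_G3=33/98 w_R=0
total: w_G1=0 w_G3=1 w_R=65/98
asked value: 65/98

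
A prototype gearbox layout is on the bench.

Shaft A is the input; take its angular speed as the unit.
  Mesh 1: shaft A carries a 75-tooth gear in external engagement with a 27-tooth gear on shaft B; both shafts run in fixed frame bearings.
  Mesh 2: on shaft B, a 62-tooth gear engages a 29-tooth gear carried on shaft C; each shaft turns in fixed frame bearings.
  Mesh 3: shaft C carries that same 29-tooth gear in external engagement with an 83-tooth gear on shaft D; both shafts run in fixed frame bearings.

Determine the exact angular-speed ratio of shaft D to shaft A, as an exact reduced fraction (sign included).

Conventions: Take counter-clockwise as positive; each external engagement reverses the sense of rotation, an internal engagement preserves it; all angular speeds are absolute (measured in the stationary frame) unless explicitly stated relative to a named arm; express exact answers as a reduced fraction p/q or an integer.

-1550/747

class = fixed-axis compound train [3 meshes; 3 ratios multiply, 3 sense flips]
mesh 1 [75T→27T]: running ratio 25/9, sense −
mesh 2 [62T→29T]: running ratio 1550/261, sense +
mesh 3 [29T→83T]: running ratio 1550/747, sense −
ω_out/ω_in = -1550/747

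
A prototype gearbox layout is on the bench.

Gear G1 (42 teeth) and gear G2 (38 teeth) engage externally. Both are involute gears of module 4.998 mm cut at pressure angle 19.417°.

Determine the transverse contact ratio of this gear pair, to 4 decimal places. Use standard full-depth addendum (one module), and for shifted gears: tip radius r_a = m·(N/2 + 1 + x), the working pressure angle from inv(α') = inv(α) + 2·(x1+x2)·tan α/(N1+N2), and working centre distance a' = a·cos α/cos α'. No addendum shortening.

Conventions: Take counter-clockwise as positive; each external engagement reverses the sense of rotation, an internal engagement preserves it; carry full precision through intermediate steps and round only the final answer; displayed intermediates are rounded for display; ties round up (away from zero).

1.7425

class = single-mesh tooth geometry [involute pair 42T × 38T, m = 4.998]
base radii: r_b1 = 98.988415, r_b2 = 89.560947
tip radii: r_a1 = 109.956000, r_a2 = 99.960000
no profile shift: α' = α, a' = a
action lengths: √(r_a1²−r_b1²) = 47.870822, √(r_a2²−r_b2²) = 44.394125
base pitch p_b = π·m·cos α = 14.808632
CR = (47.870822 + 44.394125 − 199.920000·sin 19.41700°)/14.808632 = 1.742453
contact ratio ≈ 1.7425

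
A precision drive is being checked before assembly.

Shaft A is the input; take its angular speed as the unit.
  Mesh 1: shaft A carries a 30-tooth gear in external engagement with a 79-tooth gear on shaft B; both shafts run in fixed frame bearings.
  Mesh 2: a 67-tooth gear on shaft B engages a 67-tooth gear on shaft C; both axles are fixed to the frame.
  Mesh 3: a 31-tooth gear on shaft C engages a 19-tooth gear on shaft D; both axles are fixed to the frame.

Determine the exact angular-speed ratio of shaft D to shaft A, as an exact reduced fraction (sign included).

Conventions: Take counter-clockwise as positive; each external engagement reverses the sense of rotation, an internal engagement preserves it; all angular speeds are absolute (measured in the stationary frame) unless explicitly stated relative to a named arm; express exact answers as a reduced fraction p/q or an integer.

class = fixed-axis compound train [3 meshes; 3 ratios multiply, 3 sense flips]
mesh 1 [30T→79T]: running ratio 30/79, sense −
mesh 2 [67T→67T]: running ratio 30/79, sense +
mesh 3 [31T→19T]: running ratio 930/1501, sense −
ω_out/ω_in = -930/1501

-930/1501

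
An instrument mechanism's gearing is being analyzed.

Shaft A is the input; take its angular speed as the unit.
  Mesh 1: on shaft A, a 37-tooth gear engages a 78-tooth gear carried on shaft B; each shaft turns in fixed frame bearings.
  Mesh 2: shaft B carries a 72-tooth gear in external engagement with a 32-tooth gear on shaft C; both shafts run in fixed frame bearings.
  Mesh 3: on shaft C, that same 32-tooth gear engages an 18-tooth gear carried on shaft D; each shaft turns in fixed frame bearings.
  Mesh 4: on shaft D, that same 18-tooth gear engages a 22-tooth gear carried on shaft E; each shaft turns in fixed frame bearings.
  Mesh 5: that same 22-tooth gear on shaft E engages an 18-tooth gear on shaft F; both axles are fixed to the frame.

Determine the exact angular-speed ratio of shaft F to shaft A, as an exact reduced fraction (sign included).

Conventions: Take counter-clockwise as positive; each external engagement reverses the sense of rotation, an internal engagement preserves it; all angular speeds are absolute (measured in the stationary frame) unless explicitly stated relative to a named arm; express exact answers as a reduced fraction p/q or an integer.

class = fixed-axis compound train [5 meshes; 5 ratios multiply, 5 sense flips]
mesh 1 [37T→78T]: running ratio 37/78, sense −
mesh 2 [72T→32T]: running ratio 111/104, sense +
mesh 3 [32T→18T]: running ratio 74/39, sense −
mesh 4 [18T→22T]: running ratio 222/143, sense +
mesh 5 [22T→18T]: running ratio 74/39, sense −
ω_out/ω_in = -74/39

-74/39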